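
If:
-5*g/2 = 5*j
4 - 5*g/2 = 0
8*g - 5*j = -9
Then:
No Solution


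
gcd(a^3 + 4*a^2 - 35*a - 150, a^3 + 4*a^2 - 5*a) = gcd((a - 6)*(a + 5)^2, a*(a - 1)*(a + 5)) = a + 5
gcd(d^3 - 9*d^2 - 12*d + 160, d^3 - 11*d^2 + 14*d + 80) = d^2 - 13*d + 40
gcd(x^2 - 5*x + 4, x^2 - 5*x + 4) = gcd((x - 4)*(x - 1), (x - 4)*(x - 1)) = x^2 - 5*x + 4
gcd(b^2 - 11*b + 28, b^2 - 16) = b - 4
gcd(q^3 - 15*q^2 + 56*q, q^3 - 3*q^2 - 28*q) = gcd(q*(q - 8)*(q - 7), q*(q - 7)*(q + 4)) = q^2 - 7*q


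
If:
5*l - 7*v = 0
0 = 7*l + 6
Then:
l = -6/7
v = -30/49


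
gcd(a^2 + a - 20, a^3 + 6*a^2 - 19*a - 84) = a - 4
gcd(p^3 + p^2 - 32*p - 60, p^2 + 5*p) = p + 5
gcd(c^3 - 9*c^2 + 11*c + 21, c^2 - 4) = 1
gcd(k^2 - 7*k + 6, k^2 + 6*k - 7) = k - 1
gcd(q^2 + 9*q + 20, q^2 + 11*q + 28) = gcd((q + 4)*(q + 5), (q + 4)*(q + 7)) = q + 4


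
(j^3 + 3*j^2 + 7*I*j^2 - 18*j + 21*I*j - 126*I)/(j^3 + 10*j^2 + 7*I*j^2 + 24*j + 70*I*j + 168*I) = (j - 3)/(j + 4)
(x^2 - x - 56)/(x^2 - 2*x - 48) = (x + 7)/(x + 6)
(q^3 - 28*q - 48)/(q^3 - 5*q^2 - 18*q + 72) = (q + 2)/(q - 3)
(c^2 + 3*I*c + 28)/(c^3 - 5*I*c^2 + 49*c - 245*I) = (c - 4*I)/(c^2 - 12*I*c - 35)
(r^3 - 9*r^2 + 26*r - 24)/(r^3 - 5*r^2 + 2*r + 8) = (r - 3)/(r + 1)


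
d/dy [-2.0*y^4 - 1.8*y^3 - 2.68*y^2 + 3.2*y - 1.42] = -8.0*y^3 - 5.4*y^2 - 5.36*y + 3.2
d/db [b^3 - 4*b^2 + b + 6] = 3*b^2 - 8*b + 1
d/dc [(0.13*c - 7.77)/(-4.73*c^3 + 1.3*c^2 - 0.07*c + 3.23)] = (1.2298*c^3 - 110.4253*c^2 + 20.202*c - 0.124)/(22.3729*c^6 - 12.298*c^5 + 2.3522*c^4 - 30.7378*c^3 + 8.4029*c^2 - 0.4522*c + 10.4329)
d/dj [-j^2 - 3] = -2*j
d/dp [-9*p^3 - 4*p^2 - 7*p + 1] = -27*p^2 - 8*p - 7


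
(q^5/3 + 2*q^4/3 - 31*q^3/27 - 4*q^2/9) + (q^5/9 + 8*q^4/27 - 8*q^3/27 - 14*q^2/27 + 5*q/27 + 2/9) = 4*q^5/9 + 26*q^4/27 - 13*q^3/9 - 26*q^2/27 + 5*q/27 + 2/9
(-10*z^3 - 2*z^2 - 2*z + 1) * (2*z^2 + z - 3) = -20*z^5 - 14*z^4 + 24*z^3 + 6*z^2 + 7*z - 3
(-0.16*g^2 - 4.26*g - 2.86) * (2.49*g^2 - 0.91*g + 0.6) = -0.3984*g^4 - 10.4618*g^3 - 3.3408*g^2 + 0.0466000000000002*g - 1.716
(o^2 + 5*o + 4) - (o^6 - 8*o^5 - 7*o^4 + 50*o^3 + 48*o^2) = -o^6 + 8*o^5 + 7*o^4 - 50*o^3 - 47*o^2 + 5*o + 4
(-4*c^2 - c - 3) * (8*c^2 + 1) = -32*c^4 - 8*c^3 - 28*c^2 - c - 3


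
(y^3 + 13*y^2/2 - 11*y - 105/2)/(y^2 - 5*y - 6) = (-2*y^3 - 13*y^2 + 22*y + 105)/(2*(-y^2 + 5*y + 6))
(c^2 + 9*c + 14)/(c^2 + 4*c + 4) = (c + 7)/(c + 2)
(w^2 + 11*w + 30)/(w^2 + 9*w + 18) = (w + 5)/(w + 3)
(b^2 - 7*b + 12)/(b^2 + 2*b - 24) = (b - 3)/(b + 6)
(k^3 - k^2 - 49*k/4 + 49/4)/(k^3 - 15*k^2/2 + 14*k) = (2*k^2 + 5*k - 7)/(2*k*(k - 4))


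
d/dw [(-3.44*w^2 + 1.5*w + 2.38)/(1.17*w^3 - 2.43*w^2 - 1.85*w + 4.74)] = (4.0248*w^4 - 3.51*w^3 + 1.6552*w^2 - 21.0444*w + 11.513)/(1.3689*w^6 - 5.6862*w^5 + 1.5759*w^4 + 20.0826*w^3 - 19.6139*w^2 - 17.538*w + 22.4676)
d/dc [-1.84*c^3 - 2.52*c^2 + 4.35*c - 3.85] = -5.52*c^2 - 5.04*c + 4.35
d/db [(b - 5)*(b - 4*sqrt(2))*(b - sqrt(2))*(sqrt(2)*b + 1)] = 4*sqrt(2)*b^3 - 27*b^2 - 15*sqrt(2)*b^2 + 6*sqrt(2)*b + 90*b - 15*sqrt(2) + 8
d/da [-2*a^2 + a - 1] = 1 - 4*a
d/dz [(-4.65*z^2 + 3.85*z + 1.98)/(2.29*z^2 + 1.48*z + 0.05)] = (-15.6985*z^2 - 9.5334*z - 2.7379)/(5.2441*z^4 + 6.7784*z^3 + 2.4194*z^2 + 0.148*z + 0.0025)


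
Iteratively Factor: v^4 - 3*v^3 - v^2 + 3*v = (v - 1)*(v^3 - 2*v^2 - 3*v) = v*(v - 1)*(v^2 - 2*v - 3) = v*(v - 3)*(v - 1)*(v + 1)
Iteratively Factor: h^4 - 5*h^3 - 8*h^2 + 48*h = (h - 4)*(h^3 - h^2 - 12*h) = (h - 4)*(h + 3)*(h^2 - 4*h) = (h - 4)^2*(h + 3)*(h)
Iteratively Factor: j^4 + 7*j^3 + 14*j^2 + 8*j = (j + 1)*(j^3 + 6*j^2 + 8*j) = (j + 1)*(j + 2)*(j^2 + 4*j) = j*(j + 1)*(j + 2)*(j + 4)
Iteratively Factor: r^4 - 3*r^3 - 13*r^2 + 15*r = (r + 3)*(r^3 - 6*r^2 + 5*r) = (r - 1)*(r + 3)*(r^2 - 5*r) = r*(r - 1)*(r + 3)*(r - 5)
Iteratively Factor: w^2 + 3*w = (w)*(w + 3)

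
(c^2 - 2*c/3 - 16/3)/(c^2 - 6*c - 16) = (c - 8/3)/(c - 8)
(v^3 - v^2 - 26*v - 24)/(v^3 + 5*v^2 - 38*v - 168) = (v + 1)/(v + 7)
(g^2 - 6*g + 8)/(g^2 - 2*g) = (g - 4)/g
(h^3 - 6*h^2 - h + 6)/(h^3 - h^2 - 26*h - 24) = (h - 1)/(h + 4)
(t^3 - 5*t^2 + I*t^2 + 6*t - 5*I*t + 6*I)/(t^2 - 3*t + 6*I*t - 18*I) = (t^2 + t*(-2 + I) - 2*I)/(t + 6*I)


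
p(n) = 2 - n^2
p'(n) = -2*n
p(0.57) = 1.68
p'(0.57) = -1.14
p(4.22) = -15.81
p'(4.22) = -8.44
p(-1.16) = 0.65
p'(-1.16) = 2.32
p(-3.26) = -8.63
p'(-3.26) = 6.52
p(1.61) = -0.59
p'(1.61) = -3.22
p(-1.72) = -0.96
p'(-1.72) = 3.44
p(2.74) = -5.51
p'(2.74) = -5.48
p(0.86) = 1.26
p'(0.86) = -1.72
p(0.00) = 2.00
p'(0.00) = 0.00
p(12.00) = -142.00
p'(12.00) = -24.00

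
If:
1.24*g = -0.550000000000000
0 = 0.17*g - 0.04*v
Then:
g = -0.44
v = -1.89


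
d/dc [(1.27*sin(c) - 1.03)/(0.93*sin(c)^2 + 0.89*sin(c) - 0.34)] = (-1.1811*sin(c)^2 + 1.9158*sin(c) + 0.4849)*cos(c)/(0.8649*sin(c)^4 + 1.6554*sin(c)^3 + 0.1597*sin(c)^2 - 0.6052*sin(c) + 0.1156)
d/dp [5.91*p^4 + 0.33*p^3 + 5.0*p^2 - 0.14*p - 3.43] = 23.64*p^3 + 0.99*p^2 + 10.0*p - 0.14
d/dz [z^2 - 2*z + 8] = 2*z - 2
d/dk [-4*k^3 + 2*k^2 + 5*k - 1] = -12*k^2 + 4*k + 5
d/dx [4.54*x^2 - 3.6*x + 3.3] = 9.08*x - 3.6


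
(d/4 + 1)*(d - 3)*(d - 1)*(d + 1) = d^4/4 + d^3/4 - 13*d^2/4 - d/4 + 3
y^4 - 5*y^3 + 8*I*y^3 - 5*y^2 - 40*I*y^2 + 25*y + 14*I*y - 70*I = (y - 5)*(y - I)*(y + 2*I)*(y + 7*I)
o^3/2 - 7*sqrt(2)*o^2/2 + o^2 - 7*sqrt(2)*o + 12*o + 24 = (o/2 + 1)*(o - 4*sqrt(2))*(o - 3*sqrt(2))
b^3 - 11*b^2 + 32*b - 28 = (b - 7)*(b - 2)^2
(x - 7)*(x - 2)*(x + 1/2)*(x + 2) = x^4 - 13*x^3/2 - 15*x^2/2 + 26*x + 14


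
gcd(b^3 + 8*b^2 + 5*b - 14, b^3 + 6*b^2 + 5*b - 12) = b - 1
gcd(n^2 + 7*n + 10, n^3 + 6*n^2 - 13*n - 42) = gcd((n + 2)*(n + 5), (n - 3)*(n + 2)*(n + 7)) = n + 2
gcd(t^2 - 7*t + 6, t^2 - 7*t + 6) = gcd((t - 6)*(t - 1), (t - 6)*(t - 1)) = t^2 - 7*t + 6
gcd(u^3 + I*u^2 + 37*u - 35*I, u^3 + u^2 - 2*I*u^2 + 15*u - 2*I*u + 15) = u - 5*I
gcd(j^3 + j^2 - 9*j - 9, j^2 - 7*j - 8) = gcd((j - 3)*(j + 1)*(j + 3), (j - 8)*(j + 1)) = j + 1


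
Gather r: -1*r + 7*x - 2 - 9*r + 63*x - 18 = -10*r + 70*x - 20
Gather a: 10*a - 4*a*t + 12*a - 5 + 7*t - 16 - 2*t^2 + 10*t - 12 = a*(22 - 4*t) - 2*t^2 + 17*t - 33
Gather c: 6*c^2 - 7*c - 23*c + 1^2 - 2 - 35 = 6*c^2 - 30*c - 36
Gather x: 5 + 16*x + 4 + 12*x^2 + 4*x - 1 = 12*x^2 + 20*x + 8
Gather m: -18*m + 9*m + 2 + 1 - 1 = 2 - 9*m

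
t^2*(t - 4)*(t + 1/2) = t^4 - 7*t^3/2 - 2*t^2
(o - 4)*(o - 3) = o^2 - 7*o + 12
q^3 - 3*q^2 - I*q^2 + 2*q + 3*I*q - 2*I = (q - 2)*(q - 1)*(q - I)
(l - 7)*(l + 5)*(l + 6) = l^3 + 4*l^2 - 47*l - 210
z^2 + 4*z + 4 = (z + 2)^2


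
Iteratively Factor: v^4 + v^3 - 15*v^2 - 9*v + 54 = (v + 3)*(v^3 - 2*v^2 - 9*v + 18) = (v + 3)^2*(v^2 - 5*v + 6) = (v - 3)*(v + 3)^2*(v - 2)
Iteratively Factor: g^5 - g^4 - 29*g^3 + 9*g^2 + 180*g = (g + 3)*(g^4 - 4*g^3 - 17*g^2 + 60*g) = (g - 3)*(g + 3)*(g^3 - g^2 - 20*g) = (g - 3)*(g + 3)*(g + 4)*(g^2 - 5*g) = g*(g - 3)*(g + 3)*(g + 4)*(g - 5)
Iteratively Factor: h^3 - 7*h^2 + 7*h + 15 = (h - 5)*(h^2 - 2*h - 3) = (h - 5)*(h - 3)*(h + 1)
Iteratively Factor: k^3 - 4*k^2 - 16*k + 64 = (k + 4)*(k^2 - 8*k + 16) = (k - 4)*(k + 4)*(k - 4)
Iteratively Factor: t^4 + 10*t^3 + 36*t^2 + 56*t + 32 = (t + 2)*(t^3 + 8*t^2 + 20*t + 16) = (t + 2)^2*(t^2 + 6*t + 8) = (t + 2)^3*(t + 4)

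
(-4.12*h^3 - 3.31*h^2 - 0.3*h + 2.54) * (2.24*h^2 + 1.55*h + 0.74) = -9.2288*h^5 - 13.8004*h^4 - 8.8513*h^3 + 2.7752*h^2 + 3.715*h + 1.8796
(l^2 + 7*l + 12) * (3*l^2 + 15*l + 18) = 3*l^4 + 36*l^3 + 159*l^2 + 306*l + 216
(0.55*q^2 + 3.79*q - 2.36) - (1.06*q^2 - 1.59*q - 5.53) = -0.51*q^2 + 5.38*q + 3.17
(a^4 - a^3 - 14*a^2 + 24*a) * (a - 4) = a^5 - 5*a^4 - 10*a^3 + 80*a^2 - 96*a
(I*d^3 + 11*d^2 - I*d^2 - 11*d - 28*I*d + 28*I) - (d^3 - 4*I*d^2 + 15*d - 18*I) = -d^3 + I*d^3 + 11*d^2 + 3*I*d^2 - 26*d - 28*I*d + 46*I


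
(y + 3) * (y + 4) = y^2 + 7*y + 12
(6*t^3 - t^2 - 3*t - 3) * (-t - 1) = -6*t^4 - 5*t^3 + 4*t^2 + 6*t + 3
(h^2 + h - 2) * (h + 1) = h^3 + 2*h^2 - h - 2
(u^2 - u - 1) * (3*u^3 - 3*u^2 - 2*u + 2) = 3*u^5 - 6*u^4 - 2*u^3 + 7*u^2 - 2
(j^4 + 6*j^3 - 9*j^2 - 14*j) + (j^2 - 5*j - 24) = j^4 + 6*j^3 - 8*j^2 - 19*j - 24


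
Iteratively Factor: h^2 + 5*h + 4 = (h + 1)*(h + 4)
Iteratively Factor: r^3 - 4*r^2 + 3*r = (r - 3)*(r^2 - r) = r*(r - 3)*(r - 1)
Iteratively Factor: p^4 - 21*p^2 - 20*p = (p)*(p^3 - 21*p - 20) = p*(p + 4)*(p^2 - 4*p - 5) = p*(p + 1)*(p + 4)*(p - 5)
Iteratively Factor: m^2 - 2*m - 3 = (m - 3)*(m + 1)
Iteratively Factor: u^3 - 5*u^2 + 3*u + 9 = (u - 3)*(u^2 - 2*u - 3) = (u - 3)^2*(u + 1)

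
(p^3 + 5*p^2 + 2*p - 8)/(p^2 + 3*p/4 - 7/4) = 4*(p^2 + 6*p + 8)/(4*p + 7)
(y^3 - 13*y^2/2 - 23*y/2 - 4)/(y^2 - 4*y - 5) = (y^2 - 15*y/2 - 4)/(y - 5)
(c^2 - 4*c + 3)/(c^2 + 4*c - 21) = (c - 1)/(c + 7)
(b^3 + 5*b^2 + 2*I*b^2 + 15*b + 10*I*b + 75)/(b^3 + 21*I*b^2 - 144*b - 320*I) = (b^2 + b*(5 - 3*I) - 15*I)/(b^2 + 16*I*b - 64)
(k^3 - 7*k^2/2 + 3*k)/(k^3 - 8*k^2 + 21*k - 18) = k*(2*k - 3)/(2*(k^2 - 6*k + 9))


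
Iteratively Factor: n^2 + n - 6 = (n - 2)*(n + 3)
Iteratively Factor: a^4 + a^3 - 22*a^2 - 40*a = (a + 4)*(a^3 - 3*a^2 - 10*a) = (a + 2)*(a + 4)*(a^2 - 5*a) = a*(a + 2)*(a + 4)*(a - 5)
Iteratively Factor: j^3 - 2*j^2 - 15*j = (j)*(j^2 - 2*j - 15) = j*(j - 5)*(j + 3)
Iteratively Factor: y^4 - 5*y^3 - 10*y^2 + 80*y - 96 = (y - 3)*(y^3 - 2*y^2 - 16*y + 32) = (y - 3)*(y - 2)*(y^2 - 16) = (y - 4)*(y - 3)*(y - 2)*(y + 4)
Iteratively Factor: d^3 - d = (d + 1)*(d^2 - d) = (d - 1)*(d + 1)*(d)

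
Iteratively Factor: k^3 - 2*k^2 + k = (k - 1)*(k^2 - k) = (k - 1)^2*(k)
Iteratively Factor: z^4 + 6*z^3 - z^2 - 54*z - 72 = (z + 4)*(z^3 + 2*z^2 - 9*z - 18) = (z + 3)*(z + 4)*(z^2 - z - 6) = (z - 3)*(z + 3)*(z + 4)*(z + 2)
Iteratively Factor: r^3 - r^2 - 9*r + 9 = (r - 3)*(r^2 + 2*r - 3) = (r - 3)*(r - 1)*(r + 3)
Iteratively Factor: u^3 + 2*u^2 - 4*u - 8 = (u + 2)*(u^2 - 4) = (u - 2)*(u + 2)*(u + 2)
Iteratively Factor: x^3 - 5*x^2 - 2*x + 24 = (x - 3)*(x^2 - 2*x - 8) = (x - 4)*(x - 3)*(x + 2)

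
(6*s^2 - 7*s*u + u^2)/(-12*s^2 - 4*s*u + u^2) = (-s + u)/(2*s + u)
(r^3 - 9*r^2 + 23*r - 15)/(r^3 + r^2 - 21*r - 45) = (r^2 - 4*r + 3)/(r^2 + 6*r + 9)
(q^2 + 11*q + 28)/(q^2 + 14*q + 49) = (q + 4)/(q + 7)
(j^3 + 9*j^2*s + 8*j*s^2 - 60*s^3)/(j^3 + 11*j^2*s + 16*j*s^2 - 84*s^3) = (j + 5*s)/(j + 7*s)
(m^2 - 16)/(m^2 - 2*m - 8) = (m + 4)/(m + 2)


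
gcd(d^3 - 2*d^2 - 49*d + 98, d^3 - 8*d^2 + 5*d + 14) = d^2 - 9*d + 14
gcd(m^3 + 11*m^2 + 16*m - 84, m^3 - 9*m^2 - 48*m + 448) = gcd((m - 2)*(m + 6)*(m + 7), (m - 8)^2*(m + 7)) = m + 7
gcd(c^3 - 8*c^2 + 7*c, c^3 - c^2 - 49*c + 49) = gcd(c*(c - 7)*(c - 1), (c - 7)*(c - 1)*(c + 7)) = c^2 - 8*c + 7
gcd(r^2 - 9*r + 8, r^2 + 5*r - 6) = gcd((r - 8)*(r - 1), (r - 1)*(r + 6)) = r - 1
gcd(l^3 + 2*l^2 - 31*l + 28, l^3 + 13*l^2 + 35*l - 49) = l^2 + 6*l - 7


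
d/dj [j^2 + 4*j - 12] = 2*j + 4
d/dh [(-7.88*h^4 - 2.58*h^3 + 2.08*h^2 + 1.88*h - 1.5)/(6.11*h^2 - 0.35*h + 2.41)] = (-96.2936*h^5 - 7.4898*h^4 - 74.1572*h^3 - 30.8682*h^2 + 28.3556*h + 4.0058)/(37.3321*h^4 - 4.277*h^3 + 29.5727*h^2 - 1.687*h + 5.8081)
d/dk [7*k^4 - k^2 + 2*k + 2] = 28*k^3 - 2*k + 2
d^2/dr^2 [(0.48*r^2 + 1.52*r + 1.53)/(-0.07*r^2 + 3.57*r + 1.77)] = (3.46944695195361e-18*r^4 - 0.2548*r^3 - 0.401813999999998*r^2 + 1.164114*r - 23.176656)/(0.000343*r^6 - 0.052479*r^5 + 2.65041*r^4 - 42.845355*r^3 - 67.01751*r^2 - 33.553359*r - 5.545233)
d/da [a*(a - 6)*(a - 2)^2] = 4*a^3 - 30*a^2 + 56*a - 24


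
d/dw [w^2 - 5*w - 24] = 2*w - 5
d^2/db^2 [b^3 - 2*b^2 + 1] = 6*b - 4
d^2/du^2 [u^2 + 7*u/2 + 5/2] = 2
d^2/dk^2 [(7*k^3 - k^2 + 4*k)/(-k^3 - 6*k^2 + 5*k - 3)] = 2*(43*k^6 - 117*k^5 + 69*k^4 - 204*k^3 + 333*k^2 + 27*k - 51)/(k^9 + 18*k^8 + 93*k^7 + 45*k^6 - 357*k^5 + 684*k^4 - 638*k^3 + 387*k^2 - 135*k + 27)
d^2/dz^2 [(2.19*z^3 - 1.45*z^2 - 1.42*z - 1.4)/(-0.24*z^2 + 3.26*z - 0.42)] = (1.77635683940025e-15*z^4 - 43.67484*z^3 + 17.598168*z^2 - 9.74887199999999*z + 33.875128)/(0.013824*z^6 - 0.563328*z^5 + 7.724448*z^4 - 36.617624*z^3 + 13.517784*z^2 - 1.725192*z + 0.074088)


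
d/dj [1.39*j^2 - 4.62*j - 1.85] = 2.78*j - 4.62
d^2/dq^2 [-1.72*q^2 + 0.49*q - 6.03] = -3.44000000000000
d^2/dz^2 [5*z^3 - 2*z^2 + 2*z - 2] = 30*z - 4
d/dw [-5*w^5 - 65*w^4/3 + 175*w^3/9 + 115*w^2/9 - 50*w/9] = -25*w^4 - 260*w^3/3 + 175*w^2/3 + 230*w/9 - 50/9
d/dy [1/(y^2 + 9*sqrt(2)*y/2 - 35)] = 2*(-4*y - 9*sqrt(2))/(2*y^2 + 9*sqrt(2)*y - 70)^2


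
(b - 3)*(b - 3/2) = b^2 - 9*b/2 + 9/2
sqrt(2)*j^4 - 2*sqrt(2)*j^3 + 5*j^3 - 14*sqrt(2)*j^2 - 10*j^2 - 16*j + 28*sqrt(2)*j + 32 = (j - 2)*(j - 2*sqrt(2))*(j + 4*sqrt(2))*(sqrt(2)*j + 1)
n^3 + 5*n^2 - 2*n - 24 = (n - 2)*(n + 3)*(n + 4)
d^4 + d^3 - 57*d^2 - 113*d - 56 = (d - 8)*(d + 1)^2*(d + 7)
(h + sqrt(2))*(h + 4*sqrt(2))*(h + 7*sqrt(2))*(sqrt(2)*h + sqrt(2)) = sqrt(2)*h^4 + sqrt(2)*h^3 + 24*h^3 + 24*h^2 + 78*sqrt(2)*h^2 + 78*sqrt(2)*h + 112*h + 112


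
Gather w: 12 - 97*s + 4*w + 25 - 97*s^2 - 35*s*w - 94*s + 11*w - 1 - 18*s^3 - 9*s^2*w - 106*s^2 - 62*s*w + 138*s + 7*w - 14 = -18*s^3 - 203*s^2 - 53*s + w*(-9*s^2 - 97*s + 22) + 22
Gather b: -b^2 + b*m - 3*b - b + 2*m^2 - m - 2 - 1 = -b^2 + b*(m - 4) + 2*m^2 - m - 3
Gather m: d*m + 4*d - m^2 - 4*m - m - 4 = 4*d - m^2 + m*(d - 5) - 4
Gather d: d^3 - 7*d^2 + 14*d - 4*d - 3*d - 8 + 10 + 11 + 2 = d^3 - 7*d^2 + 7*d + 15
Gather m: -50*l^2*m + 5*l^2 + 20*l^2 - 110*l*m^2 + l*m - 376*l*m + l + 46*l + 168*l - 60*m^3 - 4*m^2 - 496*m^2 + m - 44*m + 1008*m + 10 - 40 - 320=25*l^2 + 215*l - 60*m^3 + m^2*(-110*l - 500) + m*(-50*l^2 - 375*l + 965) - 350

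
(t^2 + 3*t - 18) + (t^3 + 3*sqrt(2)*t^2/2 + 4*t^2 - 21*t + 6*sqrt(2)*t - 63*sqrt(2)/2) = t^3 + 3*sqrt(2)*t^2/2 + 5*t^2 - 18*t + 6*sqrt(2)*t - 63*sqrt(2)/2 - 18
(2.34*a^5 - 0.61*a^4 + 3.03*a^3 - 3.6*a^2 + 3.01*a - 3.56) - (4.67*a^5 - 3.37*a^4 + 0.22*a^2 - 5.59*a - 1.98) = -2.33*a^5 + 2.76*a^4 + 3.03*a^3 - 3.82*a^2 + 8.6*a - 1.58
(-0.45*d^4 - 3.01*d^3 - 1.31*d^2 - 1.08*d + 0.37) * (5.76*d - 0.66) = -2.592*d^5 - 17.0406*d^4 - 5.559*d^3 - 5.3562*d^2 + 2.844*d - 0.2442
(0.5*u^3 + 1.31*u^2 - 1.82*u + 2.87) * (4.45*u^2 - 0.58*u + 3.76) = 2.225*u^5 + 5.5395*u^4 - 6.9788*u^3 + 18.7527*u^2 - 8.5078*u + 10.7912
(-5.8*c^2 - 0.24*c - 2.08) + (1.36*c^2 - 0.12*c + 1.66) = -4.44*c^2 - 0.36*c - 0.42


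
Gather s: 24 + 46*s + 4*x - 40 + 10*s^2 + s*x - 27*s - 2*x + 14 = 10*s^2 + s*(x + 19) + 2*x - 2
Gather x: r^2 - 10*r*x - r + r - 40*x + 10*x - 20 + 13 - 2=r^2 + x*(-10*r - 30) - 9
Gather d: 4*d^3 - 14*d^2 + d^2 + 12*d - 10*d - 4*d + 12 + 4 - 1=4*d^3 - 13*d^2 - 2*d + 15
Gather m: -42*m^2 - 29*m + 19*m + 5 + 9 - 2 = -42*m^2 - 10*m + 12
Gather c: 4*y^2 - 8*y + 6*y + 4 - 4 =4*y^2 - 2*y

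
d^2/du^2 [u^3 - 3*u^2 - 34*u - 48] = 6*u - 6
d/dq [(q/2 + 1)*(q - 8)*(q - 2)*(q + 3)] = 2*q^3 - 15*q^2/2 - 28*q + 10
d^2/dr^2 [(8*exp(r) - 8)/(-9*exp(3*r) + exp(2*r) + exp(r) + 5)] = (-2592*exp(6*r) + 6048*exp(5*r) - 1088*exp(4*r) - 4784*exp(3*r) + 3504*exp(2*r) - 112*exp(r) - 240)*exp(r)/(729*exp(9*r) - 243*exp(8*r) - 216*exp(7*r) - 1162*exp(6*r) + 294*exp(5*r) + 252*exp(4*r) + 644*exp(3*r) - 90*exp(2*r) - 75*exp(r) - 125)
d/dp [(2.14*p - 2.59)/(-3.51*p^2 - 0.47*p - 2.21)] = (7.5114*p^2 - 18.1818*p - 5.9467)/(12.3201*p^4 + 3.2994*p^3 + 15.7351*p^2 + 2.0774*p + 4.8841)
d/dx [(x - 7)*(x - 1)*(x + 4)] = 3*x^2 - 8*x - 25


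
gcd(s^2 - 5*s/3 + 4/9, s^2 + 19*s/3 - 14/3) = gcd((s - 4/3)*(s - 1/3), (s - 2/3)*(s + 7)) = 1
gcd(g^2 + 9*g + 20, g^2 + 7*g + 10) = g + 5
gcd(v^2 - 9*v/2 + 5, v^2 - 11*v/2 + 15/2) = v - 5/2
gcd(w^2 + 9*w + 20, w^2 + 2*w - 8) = w + 4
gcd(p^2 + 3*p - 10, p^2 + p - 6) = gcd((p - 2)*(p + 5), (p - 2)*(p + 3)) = p - 2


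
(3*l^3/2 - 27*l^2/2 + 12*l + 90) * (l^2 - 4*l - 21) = 3*l^5/2 - 39*l^4/2 + 69*l^3/2 + 651*l^2/2 - 612*l - 1890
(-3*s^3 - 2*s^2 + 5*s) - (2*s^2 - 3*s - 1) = -3*s^3 - 4*s^2 + 8*s + 1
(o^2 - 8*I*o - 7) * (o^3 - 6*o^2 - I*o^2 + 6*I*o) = o^5 - 6*o^4 - 9*I*o^4 - 15*o^3 + 54*I*o^3 + 90*o^2 + 7*I*o^2 - 42*I*o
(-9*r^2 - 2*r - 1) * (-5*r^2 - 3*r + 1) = 45*r^4 + 37*r^3 + 2*r^2 + r - 1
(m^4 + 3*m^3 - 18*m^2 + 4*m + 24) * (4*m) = 4*m^5 + 12*m^4 - 72*m^3 + 16*m^2 + 96*m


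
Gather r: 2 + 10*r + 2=10*r + 4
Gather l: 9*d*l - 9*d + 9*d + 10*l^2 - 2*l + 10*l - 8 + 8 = 10*l^2 + l*(9*d + 8)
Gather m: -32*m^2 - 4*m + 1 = -32*m^2 - 4*m + 1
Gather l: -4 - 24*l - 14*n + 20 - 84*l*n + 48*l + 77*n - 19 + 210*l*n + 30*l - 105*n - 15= l*(126*n + 54) - 42*n - 18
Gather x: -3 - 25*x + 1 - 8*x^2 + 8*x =-8*x^2 - 17*x - 2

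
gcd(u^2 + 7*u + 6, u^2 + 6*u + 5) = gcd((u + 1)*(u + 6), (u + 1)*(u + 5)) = u + 1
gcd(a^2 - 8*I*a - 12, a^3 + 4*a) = a - 2*I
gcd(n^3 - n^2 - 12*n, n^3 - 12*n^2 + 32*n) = n^2 - 4*n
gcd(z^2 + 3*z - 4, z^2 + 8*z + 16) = z + 4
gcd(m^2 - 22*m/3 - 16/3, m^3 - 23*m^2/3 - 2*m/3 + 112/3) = 1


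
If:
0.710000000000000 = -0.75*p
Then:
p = -0.95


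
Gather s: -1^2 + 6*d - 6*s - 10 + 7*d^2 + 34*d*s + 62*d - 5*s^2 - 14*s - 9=7*d^2 + 68*d - 5*s^2 + s*(34*d - 20) - 20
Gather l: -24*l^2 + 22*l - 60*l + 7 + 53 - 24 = -24*l^2 - 38*l + 36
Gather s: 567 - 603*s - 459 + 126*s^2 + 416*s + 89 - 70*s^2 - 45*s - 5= 56*s^2 - 232*s + 192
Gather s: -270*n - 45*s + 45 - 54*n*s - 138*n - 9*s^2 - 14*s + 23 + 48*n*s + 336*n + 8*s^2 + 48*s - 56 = -72*n - s^2 + s*(-6*n - 11) + 12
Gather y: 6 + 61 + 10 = 77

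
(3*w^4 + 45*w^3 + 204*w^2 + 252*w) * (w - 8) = 3*w^5 + 21*w^4 - 156*w^3 - 1380*w^2 - 2016*w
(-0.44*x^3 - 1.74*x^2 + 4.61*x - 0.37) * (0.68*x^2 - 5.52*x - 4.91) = -0.2992*x^5 + 1.2456*x^4 + 14.9*x^3 - 17.1554*x^2 - 20.5927*x + 1.8167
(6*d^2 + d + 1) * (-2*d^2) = -12*d^4 - 2*d^3 - 2*d^2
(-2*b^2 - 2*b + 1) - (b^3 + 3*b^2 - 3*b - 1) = -b^3 - 5*b^2 + b + 2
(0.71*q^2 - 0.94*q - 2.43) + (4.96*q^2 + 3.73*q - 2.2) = 5.67*q^2 + 2.79*q - 4.63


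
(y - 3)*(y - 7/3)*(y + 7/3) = y^3 - 3*y^2 - 49*y/9 + 49/3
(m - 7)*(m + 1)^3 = m^4 - 4*m^3 - 18*m^2 - 20*m - 7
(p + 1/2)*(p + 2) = p^2 + 5*p/2 + 1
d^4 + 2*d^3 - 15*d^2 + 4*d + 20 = (d - 2)^2*(d + 1)*(d + 5)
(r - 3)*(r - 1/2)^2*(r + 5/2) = r^4 - 3*r^3/2 - 27*r^2/4 + 59*r/8 - 15/8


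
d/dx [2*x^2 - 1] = 4*x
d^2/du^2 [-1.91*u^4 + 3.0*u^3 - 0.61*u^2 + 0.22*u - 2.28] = -22.92*u^2 + 18.0*u - 1.22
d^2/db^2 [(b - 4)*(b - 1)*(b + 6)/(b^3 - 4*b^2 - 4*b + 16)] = 2*(5*b^3 - 6*b^2 + 60*b - 8)/(b^6 - 12*b^4 + 48*b^2 - 64)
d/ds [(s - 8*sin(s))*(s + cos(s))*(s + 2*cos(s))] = -(s - 8*sin(s))*(s + cos(s))*(2*sin(s) - 1) - (s - 8*sin(s))*(s + 2*cos(s))*(sin(s) - 1) - (s + cos(s))*(s + 2*cos(s))*(8*cos(s) - 1)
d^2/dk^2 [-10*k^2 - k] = -20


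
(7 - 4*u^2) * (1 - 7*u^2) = 28*u^4 - 53*u^2 + 7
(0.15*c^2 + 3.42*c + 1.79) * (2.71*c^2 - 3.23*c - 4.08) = 0.4065*c^4 + 8.7837*c^3 - 6.8077*c^2 - 19.7353*c - 7.3032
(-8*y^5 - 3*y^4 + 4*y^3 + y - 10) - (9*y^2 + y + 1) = -8*y^5 - 3*y^4 + 4*y^3 - 9*y^2 - 11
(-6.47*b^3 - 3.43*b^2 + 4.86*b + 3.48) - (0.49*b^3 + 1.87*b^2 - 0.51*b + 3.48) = -6.96*b^3 - 5.3*b^2 + 5.37*b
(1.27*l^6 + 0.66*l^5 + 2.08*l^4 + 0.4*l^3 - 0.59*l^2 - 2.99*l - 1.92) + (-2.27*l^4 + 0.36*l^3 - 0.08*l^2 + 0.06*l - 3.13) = 1.27*l^6 + 0.66*l^5 - 0.19*l^4 + 0.76*l^3 - 0.67*l^2 - 2.93*l - 5.05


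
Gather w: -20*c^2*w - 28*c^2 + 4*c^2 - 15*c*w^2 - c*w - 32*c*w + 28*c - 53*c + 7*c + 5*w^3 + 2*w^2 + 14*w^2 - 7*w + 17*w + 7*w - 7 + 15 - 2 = -24*c^2 - 18*c + 5*w^3 + w^2*(16 - 15*c) + w*(-20*c^2 - 33*c + 17) + 6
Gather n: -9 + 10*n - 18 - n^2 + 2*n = -n^2 + 12*n - 27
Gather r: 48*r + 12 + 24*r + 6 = 72*r + 18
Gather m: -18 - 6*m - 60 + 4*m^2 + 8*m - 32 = 4*m^2 + 2*m - 110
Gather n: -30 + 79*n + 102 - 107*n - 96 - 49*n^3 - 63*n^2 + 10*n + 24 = -49*n^3 - 63*n^2 - 18*n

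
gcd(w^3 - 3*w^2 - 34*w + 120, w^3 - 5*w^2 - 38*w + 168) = w^2 + 2*w - 24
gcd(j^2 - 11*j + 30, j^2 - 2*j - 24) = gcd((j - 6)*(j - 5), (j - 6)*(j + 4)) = j - 6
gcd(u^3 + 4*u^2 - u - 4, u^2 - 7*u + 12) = 1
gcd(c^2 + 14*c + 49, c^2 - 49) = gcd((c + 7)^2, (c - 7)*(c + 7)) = c + 7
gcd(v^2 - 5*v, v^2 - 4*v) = v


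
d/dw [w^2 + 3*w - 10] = 2*w + 3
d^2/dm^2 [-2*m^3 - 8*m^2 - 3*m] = -12*m - 16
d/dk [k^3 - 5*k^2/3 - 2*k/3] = 3*k^2 - 10*k/3 - 2/3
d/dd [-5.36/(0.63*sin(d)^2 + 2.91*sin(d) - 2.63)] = (6.7536*sin(d) + 15.5976)*cos(d)/(0.63*sin(d)^2 + 2.91*sin(d) - 2.63)^2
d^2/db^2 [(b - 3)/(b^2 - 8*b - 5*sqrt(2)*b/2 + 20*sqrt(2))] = 4*((b - 3)*(-4*b + 5*sqrt(2) + 16)^2 + (-6*b + 5*sqrt(2) + 22)*(2*b^2 - 16*b - 5*sqrt(2)*b + 40*sqrt(2)))/(2*b^2 - 16*b - 5*sqrt(2)*b + 40*sqrt(2))^3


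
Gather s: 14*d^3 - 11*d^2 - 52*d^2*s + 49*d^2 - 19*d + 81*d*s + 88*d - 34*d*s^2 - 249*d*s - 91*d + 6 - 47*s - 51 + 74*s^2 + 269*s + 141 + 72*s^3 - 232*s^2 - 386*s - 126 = 14*d^3 + 38*d^2 - 22*d + 72*s^3 + s^2*(-34*d - 158) + s*(-52*d^2 - 168*d - 164) - 30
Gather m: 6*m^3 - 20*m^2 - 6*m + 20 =6*m^3 - 20*m^2 - 6*m + 20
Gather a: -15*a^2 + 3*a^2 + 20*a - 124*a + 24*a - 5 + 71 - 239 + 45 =-12*a^2 - 80*a - 128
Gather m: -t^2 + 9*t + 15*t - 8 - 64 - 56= -t^2 + 24*t - 128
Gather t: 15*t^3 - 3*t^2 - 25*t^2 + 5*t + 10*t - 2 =15*t^3 - 28*t^2 + 15*t - 2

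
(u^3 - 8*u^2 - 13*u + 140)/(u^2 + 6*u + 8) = (u^2 - 12*u + 35)/(u + 2)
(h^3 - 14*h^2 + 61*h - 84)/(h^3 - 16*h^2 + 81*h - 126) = (h - 4)/(h - 6)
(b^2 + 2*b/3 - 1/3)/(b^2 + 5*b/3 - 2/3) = (b + 1)/(b + 2)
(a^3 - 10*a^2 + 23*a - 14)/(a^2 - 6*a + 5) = (a^2 - 9*a + 14)/(a - 5)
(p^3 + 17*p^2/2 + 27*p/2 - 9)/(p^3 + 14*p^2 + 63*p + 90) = (p - 1/2)/(p + 5)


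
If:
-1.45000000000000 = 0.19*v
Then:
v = -7.63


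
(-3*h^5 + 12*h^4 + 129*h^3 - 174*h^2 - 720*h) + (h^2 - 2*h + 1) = -3*h^5 + 12*h^4 + 129*h^3 - 173*h^2 - 722*h + 1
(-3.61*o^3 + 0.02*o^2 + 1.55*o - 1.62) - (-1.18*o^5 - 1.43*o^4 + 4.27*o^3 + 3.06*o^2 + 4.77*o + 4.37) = 1.18*o^5 + 1.43*o^4 - 7.88*o^3 - 3.04*o^2 - 3.22*o - 5.99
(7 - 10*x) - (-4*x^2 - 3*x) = 4*x^2 - 7*x + 7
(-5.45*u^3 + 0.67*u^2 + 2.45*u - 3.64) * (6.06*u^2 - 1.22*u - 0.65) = -33.027*u^5 + 10.7092*u^4 + 17.5721*u^3 - 25.4829*u^2 + 2.8483*u + 2.366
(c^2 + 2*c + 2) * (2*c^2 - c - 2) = 2*c^4 + 3*c^3 - 6*c - 4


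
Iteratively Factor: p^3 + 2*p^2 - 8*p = (p + 4)*(p^2 - 2*p) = (p - 2)*(p + 4)*(p)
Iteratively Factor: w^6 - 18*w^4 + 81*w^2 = (w + 3)*(w^5 - 3*w^4 - 9*w^3 + 27*w^2) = (w + 3)^2*(w^4 - 6*w^3 + 9*w^2) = w*(w + 3)^2*(w^3 - 6*w^2 + 9*w) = w^2*(w + 3)^2*(w^2 - 6*w + 9) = w^2*(w - 3)*(w + 3)^2*(w - 3)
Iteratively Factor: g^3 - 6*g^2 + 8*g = (g)*(g^2 - 6*g + 8) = g*(g - 2)*(g - 4)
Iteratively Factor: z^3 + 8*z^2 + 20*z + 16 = (z + 4)*(z^2 + 4*z + 4) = (z + 2)*(z + 4)*(z + 2)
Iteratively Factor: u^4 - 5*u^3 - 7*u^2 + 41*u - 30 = (u - 1)*(u^3 - 4*u^2 - 11*u + 30) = (u - 5)*(u - 1)*(u^2 + u - 6) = (u - 5)*(u - 2)*(u - 1)*(u + 3)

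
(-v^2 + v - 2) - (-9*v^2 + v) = 8*v^2 - 2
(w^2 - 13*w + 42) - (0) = w^2 - 13*w + 42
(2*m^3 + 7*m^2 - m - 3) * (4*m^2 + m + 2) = 8*m^5 + 30*m^4 + 7*m^3 + m^2 - 5*m - 6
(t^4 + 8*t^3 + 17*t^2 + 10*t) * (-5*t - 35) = -5*t^5 - 75*t^4 - 365*t^3 - 645*t^2 - 350*t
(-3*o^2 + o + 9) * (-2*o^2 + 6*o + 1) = 6*o^4 - 20*o^3 - 15*o^2 + 55*o + 9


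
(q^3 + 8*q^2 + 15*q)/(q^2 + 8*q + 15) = q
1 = 1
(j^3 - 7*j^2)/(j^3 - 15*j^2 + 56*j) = j/(j - 8)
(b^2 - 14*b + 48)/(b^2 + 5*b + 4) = (b^2 - 14*b + 48)/(b^2 + 5*b + 4)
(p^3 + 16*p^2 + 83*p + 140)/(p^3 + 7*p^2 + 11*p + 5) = (p^2 + 11*p + 28)/(p^2 + 2*p + 1)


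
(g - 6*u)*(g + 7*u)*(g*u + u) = g^3*u + g^2*u^2 + g^2*u - 42*g*u^3 + g*u^2 - 42*u^3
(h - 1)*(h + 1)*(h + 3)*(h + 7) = h^4 + 10*h^3 + 20*h^2 - 10*h - 21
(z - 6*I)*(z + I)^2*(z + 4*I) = z^4 + 27*z^2 + 50*I*z - 24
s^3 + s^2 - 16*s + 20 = (s - 2)^2*(s + 5)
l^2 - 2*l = l*(l - 2)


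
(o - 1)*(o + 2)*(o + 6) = o^3 + 7*o^2 + 4*o - 12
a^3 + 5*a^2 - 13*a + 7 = (a - 1)^2*(a + 7)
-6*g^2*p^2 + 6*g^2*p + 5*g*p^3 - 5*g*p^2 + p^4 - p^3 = p*(-g + p)*(6*g + p)*(p - 1)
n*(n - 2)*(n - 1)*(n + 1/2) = n^4 - 5*n^3/2 + n^2/2 + n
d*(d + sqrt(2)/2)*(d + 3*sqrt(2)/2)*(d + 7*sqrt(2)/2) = d^4 + 11*sqrt(2)*d^3/2 + 31*d^2/2 + 21*sqrt(2)*d/4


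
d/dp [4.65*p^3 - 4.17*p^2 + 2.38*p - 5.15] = 13.95*p^2 - 8.34*p + 2.38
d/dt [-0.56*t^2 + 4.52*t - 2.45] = 4.52 - 1.12*t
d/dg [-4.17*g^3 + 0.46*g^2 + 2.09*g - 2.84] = -12.51*g^2 + 0.92*g + 2.09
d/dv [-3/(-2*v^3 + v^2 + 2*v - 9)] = 6*(-3*v^2 + v + 1)/(2*v^3 - v^2 - 2*v + 9)^2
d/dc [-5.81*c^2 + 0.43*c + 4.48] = 0.43 - 11.62*c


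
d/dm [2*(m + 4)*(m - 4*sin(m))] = 2*m - 2*(m + 4)*(4*cos(m) - 1) - 8*sin(m)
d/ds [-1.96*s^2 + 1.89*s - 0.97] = 1.89 - 3.92*s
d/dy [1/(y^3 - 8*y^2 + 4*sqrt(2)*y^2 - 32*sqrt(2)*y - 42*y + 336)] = (-3*y^2 - 8*sqrt(2)*y + 16*y + 42 + 32*sqrt(2))/(y^3 - 8*y^2 + 4*sqrt(2)*y^2 - 32*sqrt(2)*y - 42*y + 336)^2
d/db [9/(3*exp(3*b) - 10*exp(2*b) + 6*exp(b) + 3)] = (-81*exp(2*b) + 180*exp(b) - 54)*exp(b)/(3*exp(3*b) - 10*exp(2*b) + 6*exp(b) + 3)^2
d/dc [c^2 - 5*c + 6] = 2*c - 5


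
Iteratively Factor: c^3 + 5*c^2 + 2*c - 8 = (c + 2)*(c^2 + 3*c - 4) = (c - 1)*(c + 2)*(c + 4)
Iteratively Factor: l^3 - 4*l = (l)*(l^2 - 4) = l*(l - 2)*(l + 2)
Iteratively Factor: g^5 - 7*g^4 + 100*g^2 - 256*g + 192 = (g + 4)*(g^4 - 11*g^3 + 44*g^2 - 76*g + 48) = (g - 3)*(g + 4)*(g^3 - 8*g^2 + 20*g - 16) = (g - 3)*(g - 2)*(g + 4)*(g^2 - 6*g + 8) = (g - 4)*(g - 3)*(g - 2)*(g + 4)*(g - 2)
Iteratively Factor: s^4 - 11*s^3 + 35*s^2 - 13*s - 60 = (s - 4)*(s^3 - 7*s^2 + 7*s + 15) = (s - 5)*(s - 4)*(s^2 - 2*s - 3) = (s - 5)*(s - 4)*(s - 3)*(s + 1)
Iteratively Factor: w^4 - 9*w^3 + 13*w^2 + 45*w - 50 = (w - 5)*(w^3 - 4*w^2 - 7*w + 10) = (w - 5)^2*(w^2 + w - 2) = (w - 5)^2*(w + 2)*(w - 1)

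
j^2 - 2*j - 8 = (j - 4)*(j + 2)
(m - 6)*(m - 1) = m^2 - 7*m + 6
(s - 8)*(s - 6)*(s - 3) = s^3 - 17*s^2 + 90*s - 144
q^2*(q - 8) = q^3 - 8*q^2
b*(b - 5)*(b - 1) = b^3 - 6*b^2 + 5*b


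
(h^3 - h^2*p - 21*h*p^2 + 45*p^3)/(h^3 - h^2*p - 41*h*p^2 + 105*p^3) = (-h^2 - 2*h*p + 15*p^2)/(-h^2 - 2*h*p + 35*p^2)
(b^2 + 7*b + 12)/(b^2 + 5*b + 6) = (b + 4)/(b + 2)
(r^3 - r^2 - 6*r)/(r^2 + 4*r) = (r^2 - r - 6)/(r + 4)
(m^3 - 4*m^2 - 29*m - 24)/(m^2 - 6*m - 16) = (m^2 + 4*m + 3)/(m + 2)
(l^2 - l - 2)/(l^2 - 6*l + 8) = (l + 1)/(l - 4)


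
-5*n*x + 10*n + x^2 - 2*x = (-5*n + x)*(x - 2)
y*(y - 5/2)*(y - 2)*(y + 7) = y^4 + 5*y^3/2 - 53*y^2/2 + 35*y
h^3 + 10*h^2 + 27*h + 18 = (h + 1)*(h + 3)*(h + 6)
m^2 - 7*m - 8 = (m - 8)*(m + 1)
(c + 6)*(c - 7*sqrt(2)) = c^2 - 7*sqrt(2)*c + 6*c - 42*sqrt(2)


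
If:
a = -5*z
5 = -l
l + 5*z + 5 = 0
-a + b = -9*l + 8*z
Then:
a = 0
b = 45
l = -5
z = 0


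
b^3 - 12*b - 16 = (b - 4)*(b + 2)^2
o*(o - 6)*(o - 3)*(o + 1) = o^4 - 8*o^3 + 9*o^2 + 18*o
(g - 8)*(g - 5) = g^2 - 13*g + 40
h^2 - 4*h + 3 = (h - 3)*(h - 1)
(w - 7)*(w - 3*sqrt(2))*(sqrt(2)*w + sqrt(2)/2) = sqrt(2)*w^3 - 13*sqrt(2)*w^2/2 - 6*w^2 - 7*sqrt(2)*w/2 + 39*w + 21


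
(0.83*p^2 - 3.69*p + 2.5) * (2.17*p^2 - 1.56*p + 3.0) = 1.8011*p^4 - 9.3021*p^3 + 13.6714*p^2 - 14.97*p + 7.5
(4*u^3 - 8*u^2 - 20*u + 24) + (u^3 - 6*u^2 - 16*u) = 5*u^3 - 14*u^2 - 36*u + 24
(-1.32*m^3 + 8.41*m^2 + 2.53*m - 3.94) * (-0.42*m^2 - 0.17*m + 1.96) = 0.5544*m^5 - 3.3078*m^4 - 5.0795*m^3 + 17.7083*m^2 + 5.6286*m - 7.7224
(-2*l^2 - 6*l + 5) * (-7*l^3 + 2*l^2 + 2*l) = 14*l^5 + 38*l^4 - 51*l^3 - 2*l^2 + 10*l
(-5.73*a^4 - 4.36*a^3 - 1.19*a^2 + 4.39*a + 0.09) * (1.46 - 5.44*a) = 31.1712*a^5 + 15.3526*a^4 + 0.108*a^3 - 25.619*a^2 + 5.9198*a + 0.1314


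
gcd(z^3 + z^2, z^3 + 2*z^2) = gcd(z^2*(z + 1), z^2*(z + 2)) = z^2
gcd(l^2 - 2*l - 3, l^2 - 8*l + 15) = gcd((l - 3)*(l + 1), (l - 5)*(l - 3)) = l - 3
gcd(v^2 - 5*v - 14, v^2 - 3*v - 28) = v - 7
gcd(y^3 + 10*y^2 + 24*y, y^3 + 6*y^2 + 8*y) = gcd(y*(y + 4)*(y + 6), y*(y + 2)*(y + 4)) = y^2 + 4*y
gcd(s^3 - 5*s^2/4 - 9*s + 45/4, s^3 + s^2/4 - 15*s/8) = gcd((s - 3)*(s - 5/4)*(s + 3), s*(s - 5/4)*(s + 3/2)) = s - 5/4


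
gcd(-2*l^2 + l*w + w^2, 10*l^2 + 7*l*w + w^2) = 2*l + w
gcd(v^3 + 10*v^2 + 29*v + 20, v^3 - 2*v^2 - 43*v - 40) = v^2 + 6*v + 5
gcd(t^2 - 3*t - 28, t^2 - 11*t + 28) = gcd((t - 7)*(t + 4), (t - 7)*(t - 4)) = t - 7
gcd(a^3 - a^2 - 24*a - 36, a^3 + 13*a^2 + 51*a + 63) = a + 3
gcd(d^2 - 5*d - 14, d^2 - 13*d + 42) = d - 7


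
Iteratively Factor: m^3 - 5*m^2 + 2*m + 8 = (m + 1)*(m^2 - 6*m + 8) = (m - 4)*(m + 1)*(m - 2)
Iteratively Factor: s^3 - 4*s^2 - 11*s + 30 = (s + 3)*(s^2 - 7*s + 10) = (s - 2)*(s + 3)*(s - 5)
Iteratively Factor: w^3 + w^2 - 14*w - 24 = (w + 2)*(w^2 - w - 12) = (w - 4)*(w + 2)*(w + 3)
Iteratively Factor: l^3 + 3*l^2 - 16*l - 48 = (l - 4)*(l^2 + 7*l + 12) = (l - 4)*(l + 4)*(l + 3)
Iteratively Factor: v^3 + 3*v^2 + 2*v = (v + 2)*(v^2 + v) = v*(v + 2)*(v + 1)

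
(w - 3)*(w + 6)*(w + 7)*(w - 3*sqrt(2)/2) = w^4 - 3*sqrt(2)*w^3/2 + 10*w^3 - 15*sqrt(2)*w^2 + 3*w^2 - 126*w - 9*sqrt(2)*w/2 + 189*sqrt(2)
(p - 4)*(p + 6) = p^2 + 2*p - 24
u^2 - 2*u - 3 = (u - 3)*(u + 1)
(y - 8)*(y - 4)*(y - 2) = y^3 - 14*y^2 + 56*y - 64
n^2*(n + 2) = n^3 + 2*n^2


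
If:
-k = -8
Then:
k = 8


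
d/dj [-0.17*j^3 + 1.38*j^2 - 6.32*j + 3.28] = -0.51*j^2 + 2.76*j - 6.32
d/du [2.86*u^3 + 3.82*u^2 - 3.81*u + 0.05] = 8.58*u^2 + 7.64*u - 3.81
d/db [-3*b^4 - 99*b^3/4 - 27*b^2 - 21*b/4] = -12*b^3 - 297*b^2/4 - 54*b - 21/4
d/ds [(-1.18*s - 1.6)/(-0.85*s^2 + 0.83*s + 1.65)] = (1.003*s^2 - 0.9794*s - (1.18*s + 1.6)*(1.7*s - 0.83) - 1.947)/(-0.85*s^2 + 0.83*s + 1.65)^2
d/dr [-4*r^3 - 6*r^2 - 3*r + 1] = -12*r^2 - 12*r - 3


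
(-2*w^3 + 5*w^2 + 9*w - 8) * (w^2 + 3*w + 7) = -2*w^5 - w^4 + 10*w^3 + 54*w^2 + 39*w - 56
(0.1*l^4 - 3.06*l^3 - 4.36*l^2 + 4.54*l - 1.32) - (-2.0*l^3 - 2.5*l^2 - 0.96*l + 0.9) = 0.1*l^4 - 1.06*l^3 - 1.86*l^2 + 5.5*l - 2.22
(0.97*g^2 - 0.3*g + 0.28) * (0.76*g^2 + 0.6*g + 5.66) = 0.7372*g^4 + 0.354*g^3 + 5.523*g^2 - 1.53*g + 1.5848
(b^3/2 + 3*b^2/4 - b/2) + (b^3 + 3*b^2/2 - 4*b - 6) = 3*b^3/2 + 9*b^2/4 - 9*b/2 - 6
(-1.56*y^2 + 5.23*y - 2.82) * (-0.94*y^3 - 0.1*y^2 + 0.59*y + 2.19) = 1.4664*y^5 - 4.7602*y^4 + 1.2074*y^3 - 0.0486999999999997*y^2 + 9.7899*y - 6.1758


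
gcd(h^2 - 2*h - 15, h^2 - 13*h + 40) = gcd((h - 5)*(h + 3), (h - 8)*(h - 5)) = h - 5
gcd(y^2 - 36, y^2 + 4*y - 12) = y + 6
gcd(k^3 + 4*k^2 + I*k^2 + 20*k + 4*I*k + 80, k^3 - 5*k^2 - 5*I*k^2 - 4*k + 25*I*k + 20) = k - 4*I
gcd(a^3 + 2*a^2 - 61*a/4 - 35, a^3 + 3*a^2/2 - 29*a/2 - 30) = a^2 - 3*a/2 - 10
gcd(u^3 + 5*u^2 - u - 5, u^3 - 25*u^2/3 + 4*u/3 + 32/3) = u + 1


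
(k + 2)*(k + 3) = k^2 + 5*k + 6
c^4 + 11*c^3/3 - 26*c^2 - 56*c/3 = c*(c - 4)*(c + 2/3)*(c + 7)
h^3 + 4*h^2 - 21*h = h*(h - 3)*(h + 7)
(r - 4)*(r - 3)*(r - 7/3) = r^3 - 28*r^2/3 + 85*r/3 - 28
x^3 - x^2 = x^2*(x - 1)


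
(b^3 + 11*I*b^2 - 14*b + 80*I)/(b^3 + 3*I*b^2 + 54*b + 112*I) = (b^2 + 3*I*b + 10)/(b^2 - 5*I*b + 14)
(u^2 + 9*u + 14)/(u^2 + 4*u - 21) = (u + 2)/(u - 3)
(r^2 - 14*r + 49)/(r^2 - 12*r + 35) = (r - 7)/(r - 5)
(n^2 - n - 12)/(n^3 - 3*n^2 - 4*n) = (n + 3)/(n*(n + 1))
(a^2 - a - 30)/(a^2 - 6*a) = (a + 5)/a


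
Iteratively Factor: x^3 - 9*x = (x + 3)*(x^2 - 3*x) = x*(x + 3)*(x - 3)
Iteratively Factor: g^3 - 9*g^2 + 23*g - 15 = (g - 1)*(g^2 - 8*g + 15) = (g - 3)*(g - 1)*(g - 5)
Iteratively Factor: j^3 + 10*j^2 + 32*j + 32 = (j + 4)*(j^2 + 6*j + 8) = (j + 2)*(j + 4)*(j + 4)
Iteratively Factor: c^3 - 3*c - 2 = (c + 1)*(c^2 - c - 2) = (c - 2)*(c + 1)*(c + 1)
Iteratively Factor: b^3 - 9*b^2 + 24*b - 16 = (b - 4)*(b^2 - 5*b + 4) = (b - 4)^2*(b - 1)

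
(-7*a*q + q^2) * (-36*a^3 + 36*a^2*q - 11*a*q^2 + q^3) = 252*a^4*q - 288*a^3*q^2 + 113*a^2*q^3 - 18*a*q^4 + q^5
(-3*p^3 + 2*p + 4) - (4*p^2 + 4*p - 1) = -3*p^3 - 4*p^2 - 2*p + 5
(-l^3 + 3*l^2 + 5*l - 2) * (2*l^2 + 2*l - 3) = -2*l^5 + 4*l^4 + 19*l^3 - 3*l^2 - 19*l + 6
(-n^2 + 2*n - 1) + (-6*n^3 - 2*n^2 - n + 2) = -6*n^3 - 3*n^2 + n + 1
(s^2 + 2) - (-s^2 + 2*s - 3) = 2*s^2 - 2*s + 5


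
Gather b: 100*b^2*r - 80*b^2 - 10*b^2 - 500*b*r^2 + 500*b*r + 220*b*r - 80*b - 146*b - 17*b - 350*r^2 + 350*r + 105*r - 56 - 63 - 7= b^2*(100*r - 90) + b*(-500*r^2 + 720*r - 243) - 350*r^2 + 455*r - 126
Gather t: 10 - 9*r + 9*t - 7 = -9*r + 9*t + 3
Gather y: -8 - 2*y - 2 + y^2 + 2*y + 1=y^2 - 9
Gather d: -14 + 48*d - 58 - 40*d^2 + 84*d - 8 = -40*d^2 + 132*d - 80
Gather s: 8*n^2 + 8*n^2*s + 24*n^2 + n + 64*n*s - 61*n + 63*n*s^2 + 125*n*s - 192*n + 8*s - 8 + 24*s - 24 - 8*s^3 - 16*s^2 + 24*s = 32*n^2 - 252*n - 8*s^3 + s^2*(63*n - 16) + s*(8*n^2 + 189*n + 56) - 32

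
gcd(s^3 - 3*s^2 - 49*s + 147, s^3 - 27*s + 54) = s - 3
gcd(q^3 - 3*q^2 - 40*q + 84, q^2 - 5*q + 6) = q - 2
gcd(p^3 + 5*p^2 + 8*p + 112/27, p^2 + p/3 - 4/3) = p + 4/3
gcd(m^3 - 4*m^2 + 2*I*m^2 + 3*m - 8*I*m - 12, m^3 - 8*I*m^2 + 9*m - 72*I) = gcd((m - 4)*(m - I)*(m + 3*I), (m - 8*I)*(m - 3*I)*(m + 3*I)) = m + 3*I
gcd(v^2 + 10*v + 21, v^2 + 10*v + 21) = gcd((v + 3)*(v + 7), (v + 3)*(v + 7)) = v^2 + 10*v + 21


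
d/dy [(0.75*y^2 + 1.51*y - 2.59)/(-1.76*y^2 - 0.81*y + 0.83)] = (2.0501*y^2 - 7.8718*y - 0.8446)/(3.0976*y^4 + 2.8512*y^3 - 2.2655*y^2 - 1.3446*y + 0.6889)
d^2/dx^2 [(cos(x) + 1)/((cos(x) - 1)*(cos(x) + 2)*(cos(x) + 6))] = 2*(-220*(1 - cos(x)^2)^2 + 27*sin(x)^6 - 2*cos(x)^7 + 12*cos(x)^6 - 52*cos(x)^5 - 247*cos(x)^3 - 328*cos(x)^2 + 276*cos(x) + 341)/((cos(x) - 1)^3*(cos(x) + 2)^3*(cos(x) + 6)^3)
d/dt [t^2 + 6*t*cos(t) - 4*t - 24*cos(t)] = -6*t*sin(t) + 2*t + 24*sin(t) + 6*cos(t) - 4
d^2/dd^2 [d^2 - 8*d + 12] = 2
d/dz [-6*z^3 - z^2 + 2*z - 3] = -18*z^2 - 2*z + 2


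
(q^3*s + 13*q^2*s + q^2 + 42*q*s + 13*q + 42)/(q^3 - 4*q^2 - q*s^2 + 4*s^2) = (q^3*s + 13*q^2*s + q^2 + 42*q*s + 13*q + 42)/(q^3 - 4*q^2 - q*s^2 + 4*s^2)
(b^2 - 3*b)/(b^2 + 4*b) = (b - 3)/(b + 4)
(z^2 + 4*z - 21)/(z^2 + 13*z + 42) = (z - 3)/(z + 6)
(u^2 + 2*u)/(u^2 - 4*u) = (u + 2)/(u - 4)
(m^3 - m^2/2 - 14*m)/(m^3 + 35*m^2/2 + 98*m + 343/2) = m*(m - 4)/(m^2 + 14*m + 49)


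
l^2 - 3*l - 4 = (l - 4)*(l + 1)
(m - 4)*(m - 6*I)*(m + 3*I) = m^3 - 4*m^2 - 3*I*m^2 + 18*m + 12*I*m - 72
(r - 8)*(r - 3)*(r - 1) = r^3 - 12*r^2 + 35*r - 24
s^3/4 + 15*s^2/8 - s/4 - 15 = (s/4 + 1)*(s - 5/2)*(s + 6)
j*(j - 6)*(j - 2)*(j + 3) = j^4 - 5*j^3 - 12*j^2 + 36*j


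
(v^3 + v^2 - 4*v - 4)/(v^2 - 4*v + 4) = (v^2 + 3*v + 2)/(v - 2)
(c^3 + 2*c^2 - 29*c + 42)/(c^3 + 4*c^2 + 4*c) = (c^3 + 2*c^2 - 29*c + 42)/(c*(c^2 + 4*c + 4))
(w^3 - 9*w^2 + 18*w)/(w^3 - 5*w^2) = (w^2 - 9*w + 18)/(w*(w - 5))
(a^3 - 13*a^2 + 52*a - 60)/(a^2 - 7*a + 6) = (a^2 - 7*a + 10)/(a - 1)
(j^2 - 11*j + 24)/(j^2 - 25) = (j^2 - 11*j + 24)/(j^2 - 25)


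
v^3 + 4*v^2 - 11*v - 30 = (v - 3)*(v + 2)*(v + 5)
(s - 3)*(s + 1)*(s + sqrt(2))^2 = s^4 - 2*s^3 + 2*sqrt(2)*s^3 - 4*sqrt(2)*s^2 - s^2 - 6*sqrt(2)*s - 4*s - 6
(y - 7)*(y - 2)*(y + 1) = y^3 - 8*y^2 + 5*y + 14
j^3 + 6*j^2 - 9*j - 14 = (j - 2)*(j + 1)*(j + 7)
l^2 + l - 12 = (l - 3)*(l + 4)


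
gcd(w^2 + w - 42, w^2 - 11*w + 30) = w - 6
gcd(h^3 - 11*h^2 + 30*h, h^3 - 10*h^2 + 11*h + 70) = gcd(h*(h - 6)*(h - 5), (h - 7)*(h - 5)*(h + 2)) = h - 5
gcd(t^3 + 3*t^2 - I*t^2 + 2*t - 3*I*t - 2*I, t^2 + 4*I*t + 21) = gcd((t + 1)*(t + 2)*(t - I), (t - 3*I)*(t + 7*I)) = 1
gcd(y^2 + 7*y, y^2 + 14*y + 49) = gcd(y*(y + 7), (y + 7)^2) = y + 7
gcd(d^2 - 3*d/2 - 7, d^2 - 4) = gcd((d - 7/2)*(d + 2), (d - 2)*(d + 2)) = d + 2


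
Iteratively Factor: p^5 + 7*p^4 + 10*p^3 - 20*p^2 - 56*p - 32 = (p + 2)*(p^4 + 5*p^3 - 20*p - 16) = (p - 2)*(p + 2)*(p^3 + 7*p^2 + 14*p + 8) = (p - 2)*(p + 1)*(p + 2)*(p^2 + 6*p + 8) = (p - 2)*(p + 1)*(p + 2)*(p + 4)*(p + 2)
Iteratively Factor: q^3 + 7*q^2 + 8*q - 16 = (q + 4)*(q^2 + 3*q - 4) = (q - 1)*(q + 4)*(q + 4)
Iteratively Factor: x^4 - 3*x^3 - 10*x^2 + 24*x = (x)*(x^3 - 3*x^2 - 10*x + 24) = x*(x + 3)*(x^2 - 6*x + 8) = x*(x - 4)*(x + 3)*(x - 2)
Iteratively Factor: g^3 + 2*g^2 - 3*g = (g - 1)*(g^2 + 3*g) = g*(g - 1)*(g + 3)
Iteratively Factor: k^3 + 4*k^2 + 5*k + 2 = (k + 1)*(k^2 + 3*k + 2) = (k + 1)^2*(k + 2)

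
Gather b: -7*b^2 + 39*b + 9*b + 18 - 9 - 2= -7*b^2 + 48*b + 7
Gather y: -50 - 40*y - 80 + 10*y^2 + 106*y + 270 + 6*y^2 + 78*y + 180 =16*y^2 + 144*y + 320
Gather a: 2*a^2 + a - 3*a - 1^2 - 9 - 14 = 2*a^2 - 2*a - 24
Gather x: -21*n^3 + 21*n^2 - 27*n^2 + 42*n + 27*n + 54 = -21*n^3 - 6*n^2 + 69*n + 54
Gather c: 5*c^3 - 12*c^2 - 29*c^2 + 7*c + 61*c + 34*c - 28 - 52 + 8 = 5*c^3 - 41*c^2 + 102*c - 72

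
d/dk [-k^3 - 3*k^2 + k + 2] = -3*k^2 - 6*k + 1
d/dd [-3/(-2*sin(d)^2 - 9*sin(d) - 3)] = -3*(4*sin(d) + 9)*cos(d)/(9*sin(d) - cos(2*d) + 4)^2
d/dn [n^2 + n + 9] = 2*n + 1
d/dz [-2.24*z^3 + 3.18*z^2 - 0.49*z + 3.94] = -6.72*z^2 + 6.36*z - 0.49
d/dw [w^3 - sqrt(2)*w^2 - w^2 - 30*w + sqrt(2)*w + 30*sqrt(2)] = 3*w^2 - 2*sqrt(2)*w - 2*w - 30 + sqrt(2)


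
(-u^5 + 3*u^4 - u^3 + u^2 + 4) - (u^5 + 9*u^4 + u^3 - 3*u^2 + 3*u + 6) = -2*u^5 - 6*u^4 - 2*u^3 + 4*u^2 - 3*u - 2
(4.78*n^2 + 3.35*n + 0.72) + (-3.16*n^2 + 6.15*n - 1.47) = 1.62*n^2 + 9.5*n - 0.75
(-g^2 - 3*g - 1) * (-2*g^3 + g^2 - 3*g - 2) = 2*g^5 + 5*g^4 + 2*g^3 + 10*g^2 + 9*g + 2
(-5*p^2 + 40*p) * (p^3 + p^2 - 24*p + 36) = -5*p^5 + 35*p^4 + 160*p^3 - 1140*p^2 + 1440*p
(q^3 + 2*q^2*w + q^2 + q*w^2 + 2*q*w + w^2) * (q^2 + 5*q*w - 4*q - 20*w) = q^5 + 7*q^4*w - 3*q^4 + 11*q^3*w^2 - 21*q^3*w - 4*q^3 + 5*q^2*w^3 - 33*q^2*w^2 - 28*q^2*w - 15*q*w^3 - 44*q*w^2 - 20*w^3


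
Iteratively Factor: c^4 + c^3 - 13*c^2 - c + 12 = (c + 1)*(c^3 - 13*c + 12) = (c - 1)*(c + 1)*(c^2 + c - 12) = (c - 1)*(c + 1)*(c + 4)*(c - 3)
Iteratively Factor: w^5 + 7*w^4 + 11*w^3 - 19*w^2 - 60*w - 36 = (w + 1)*(w^4 + 6*w^3 + 5*w^2 - 24*w - 36) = (w + 1)*(w + 3)*(w^3 + 3*w^2 - 4*w - 12) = (w + 1)*(w + 2)*(w + 3)*(w^2 + w - 6) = (w - 2)*(w + 1)*(w + 2)*(w + 3)*(w + 3)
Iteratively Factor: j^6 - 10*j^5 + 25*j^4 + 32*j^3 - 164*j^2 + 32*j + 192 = (j - 2)*(j^5 - 8*j^4 + 9*j^3 + 50*j^2 - 64*j - 96) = (j - 2)*(j + 2)*(j^4 - 10*j^3 + 29*j^2 - 8*j - 48) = (j - 4)*(j - 2)*(j + 2)*(j^3 - 6*j^2 + 5*j + 12) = (j - 4)*(j - 3)*(j - 2)*(j + 2)*(j^2 - 3*j - 4) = (j - 4)*(j - 3)*(j - 2)*(j + 1)*(j + 2)*(j - 4)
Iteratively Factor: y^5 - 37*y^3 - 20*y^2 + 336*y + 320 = (y - 4)*(y^4 + 4*y^3 - 21*y^2 - 104*y - 80) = (y - 5)*(y - 4)*(y^3 + 9*y^2 + 24*y + 16) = (y - 5)*(y - 4)*(y + 4)*(y^2 + 5*y + 4) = (y - 5)*(y - 4)*(y + 4)^2*(y + 1)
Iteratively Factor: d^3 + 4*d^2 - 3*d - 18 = (d + 3)*(d^2 + d - 6) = (d + 3)^2*(d - 2)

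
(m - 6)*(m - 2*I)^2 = m^3 - 6*m^2 - 4*I*m^2 - 4*m + 24*I*m + 24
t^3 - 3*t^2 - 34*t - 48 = (t - 8)*(t + 2)*(t + 3)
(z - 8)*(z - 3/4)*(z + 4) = z^3 - 19*z^2/4 - 29*z + 24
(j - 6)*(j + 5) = j^2 - j - 30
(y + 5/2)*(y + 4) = y^2 + 13*y/2 + 10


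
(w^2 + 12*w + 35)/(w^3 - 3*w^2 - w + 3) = (w^2 + 12*w + 35)/(w^3 - 3*w^2 - w + 3)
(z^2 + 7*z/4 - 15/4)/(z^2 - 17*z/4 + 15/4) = (z + 3)/(z - 3)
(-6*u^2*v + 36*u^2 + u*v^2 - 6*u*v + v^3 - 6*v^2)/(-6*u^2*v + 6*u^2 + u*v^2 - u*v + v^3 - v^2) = (v - 6)/(v - 1)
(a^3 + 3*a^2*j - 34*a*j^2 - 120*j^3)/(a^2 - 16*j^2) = (a^2 - a*j - 30*j^2)/(a - 4*j)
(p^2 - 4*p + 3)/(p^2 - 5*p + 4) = (p - 3)/(p - 4)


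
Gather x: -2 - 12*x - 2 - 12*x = -24*x - 4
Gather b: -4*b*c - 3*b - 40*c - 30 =b*(-4*c - 3) - 40*c - 30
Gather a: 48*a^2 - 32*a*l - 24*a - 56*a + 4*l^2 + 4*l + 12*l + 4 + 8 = 48*a^2 + a*(-32*l - 80) + 4*l^2 + 16*l + 12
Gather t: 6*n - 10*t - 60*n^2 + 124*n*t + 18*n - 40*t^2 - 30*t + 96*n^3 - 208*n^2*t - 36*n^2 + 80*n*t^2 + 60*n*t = 96*n^3 - 96*n^2 + 24*n + t^2*(80*n - 40) + t*(-208*n^2 + 184*n - 40)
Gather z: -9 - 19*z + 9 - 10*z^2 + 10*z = -10*z^2 - 9*z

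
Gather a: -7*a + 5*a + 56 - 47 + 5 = 14 - 2*a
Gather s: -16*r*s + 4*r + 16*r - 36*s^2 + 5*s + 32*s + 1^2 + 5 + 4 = 20*r - 36*s^2 + s*(37 - 16*r) + 10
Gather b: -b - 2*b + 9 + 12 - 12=9 - 3*b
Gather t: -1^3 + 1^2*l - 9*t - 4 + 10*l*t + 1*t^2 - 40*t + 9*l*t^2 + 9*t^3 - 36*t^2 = l + 9*t^3 + t^2*(9*l - 35) + t*(10*l - 49) - 5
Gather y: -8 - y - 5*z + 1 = -y - 5*z - 7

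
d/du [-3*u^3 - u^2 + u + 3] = -9*u^2 - 2*u + 1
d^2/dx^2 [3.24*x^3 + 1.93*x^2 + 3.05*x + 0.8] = 19.44*x + 3.86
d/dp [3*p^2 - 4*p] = 6*p - 4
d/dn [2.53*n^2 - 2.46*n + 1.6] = 5.06*n - 2.46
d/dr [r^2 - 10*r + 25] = 2*r - 10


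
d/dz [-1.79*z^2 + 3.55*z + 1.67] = 3.55 - 3.58*z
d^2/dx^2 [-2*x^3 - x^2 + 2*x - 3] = -12*x - 2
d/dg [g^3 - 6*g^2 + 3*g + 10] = 3*g^2 - 12*g + 3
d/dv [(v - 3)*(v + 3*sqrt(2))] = 2*v - 3 + 3*sqrt(2)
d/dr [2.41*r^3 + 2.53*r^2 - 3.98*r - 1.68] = 7.23*r^2 + 5.06*r - 3.98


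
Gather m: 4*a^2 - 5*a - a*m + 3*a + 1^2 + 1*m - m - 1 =4*a^2 - a*m - 2*a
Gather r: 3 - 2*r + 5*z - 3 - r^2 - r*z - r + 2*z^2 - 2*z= -r^2 + r*(-z - 3) + 2*z^2 + 3*z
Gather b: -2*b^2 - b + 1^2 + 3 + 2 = -2*b^2 - b + 6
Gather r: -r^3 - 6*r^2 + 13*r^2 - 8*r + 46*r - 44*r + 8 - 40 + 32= -r^3 + 7*r^2 - 6*r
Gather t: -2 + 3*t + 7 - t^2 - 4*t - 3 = -t^2 - t + 2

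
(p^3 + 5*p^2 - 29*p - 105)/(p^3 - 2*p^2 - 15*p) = (p + 7)/p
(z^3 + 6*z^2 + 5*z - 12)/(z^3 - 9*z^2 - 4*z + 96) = (z^2 + 3*z - 4)/(z^2 - 12*z + 32)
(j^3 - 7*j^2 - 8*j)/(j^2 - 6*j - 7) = j*(j - 8)/(j - 7)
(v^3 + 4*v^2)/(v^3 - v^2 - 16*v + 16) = v^2/(v^2 - 5*v + 4)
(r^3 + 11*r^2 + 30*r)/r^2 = r + 11 + 30/r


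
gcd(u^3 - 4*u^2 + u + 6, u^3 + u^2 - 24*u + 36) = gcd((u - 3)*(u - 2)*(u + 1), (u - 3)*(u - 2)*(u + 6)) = u^2 - 5*u + 6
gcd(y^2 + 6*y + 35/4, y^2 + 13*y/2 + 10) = y + 5/2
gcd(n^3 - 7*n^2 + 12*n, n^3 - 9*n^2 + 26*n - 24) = n^2 - 7*n + 12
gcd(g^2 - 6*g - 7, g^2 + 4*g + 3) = g + 1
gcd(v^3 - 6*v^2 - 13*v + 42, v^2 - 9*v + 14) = v^2 - 9*v + 14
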